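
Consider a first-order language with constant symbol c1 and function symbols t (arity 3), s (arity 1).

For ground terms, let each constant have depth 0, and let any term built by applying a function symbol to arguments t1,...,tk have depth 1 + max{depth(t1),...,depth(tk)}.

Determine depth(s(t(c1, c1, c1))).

depth(t(c1, c1, c1)) = 1 + max(0, 0, 0) = 1
depth(s(t(c1, c1, c1))) = 1 + depth(t(c1, c1, c1)) = 1 + 1 = 2

2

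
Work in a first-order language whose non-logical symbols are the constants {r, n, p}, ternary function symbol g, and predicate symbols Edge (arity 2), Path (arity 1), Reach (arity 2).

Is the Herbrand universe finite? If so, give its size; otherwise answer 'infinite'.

The signature has at least one function symbol (g, arity 3) and at least one constant (r).
Iterating g gives infinitely many distinct ground terms: r, g(r, r, r), g(g(r, r, r), g(r, r, r), g(r, r, r)), ...
So the Herbrand universe is infinite.

infinite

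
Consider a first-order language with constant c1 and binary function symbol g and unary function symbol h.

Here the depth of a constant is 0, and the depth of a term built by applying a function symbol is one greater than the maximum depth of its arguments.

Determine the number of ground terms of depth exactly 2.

10

Count level by level. With function symbols g/2, h/1, the terms of depth ≤ k are the 1 constant together with each function applied to depth-≤(k−1) tuples, so N_k = 1 + N_{k-1}^2 + N_{k-1}.
N_0 = 1
N_1 = 1 + 1^2 + 1 = 3
N_2 = 1 + 3^2 + 3 = 13
Terms of depth exactly 2: N_2 − N_1 = 13 − 3 = 10.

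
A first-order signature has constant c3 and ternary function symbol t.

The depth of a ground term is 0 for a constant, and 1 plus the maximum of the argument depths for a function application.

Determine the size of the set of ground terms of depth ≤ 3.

Let N_k count ground terms of depth at most k. Each non-constant term of depth ≤ k is some function symbol applied to depth-≤(k−1) arguments, giving N_k = 1 + N_{k-1}^3.
N_0 = 1
N_1 = 1 + 1^3 = 2
N_2 = 1 + 2^3 = 9
N_3 = 1 + 9^3 = 730

730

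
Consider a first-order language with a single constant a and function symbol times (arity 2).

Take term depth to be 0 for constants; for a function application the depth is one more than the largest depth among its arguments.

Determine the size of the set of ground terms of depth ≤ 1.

2

Let N_k count ground terms of depth at most k. Each non-constant term of depth ≤ k is some function symbol applied to depth-≤(k−1) arguments, giving N_k = 1 + N_{k-1}^2.
N_0 = 1
N_1 = 1 + 1^2 = 2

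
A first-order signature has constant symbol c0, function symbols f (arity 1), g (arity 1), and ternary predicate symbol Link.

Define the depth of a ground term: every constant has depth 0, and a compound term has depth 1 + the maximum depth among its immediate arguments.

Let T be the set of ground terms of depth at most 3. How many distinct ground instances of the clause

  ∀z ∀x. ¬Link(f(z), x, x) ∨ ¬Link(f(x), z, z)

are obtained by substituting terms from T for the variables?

225

Ground terms of depth ≤ 3:
  If N_k denotes the number of depth-≤k ground terms, the 1 constant gives N_0 = 1, and each function symbol of arity r contributes N_{k-1}^r new terms at level k: N_k = 1 + N_{k-1} + N_{k-1}.
  N_0 = 1
  N_1 = 1 + 1 + 1 = 3
  N_2 = 1 + 3 + 3 = 7
  N_3 = 1 + 7 + 7 = 15
So there are 15 ground terms available for substitution.
The clause has 2 distinct variables (z, x), each appearing in the body. In the free term algebra distinct substitutions yield syntactically distinct ground instances.
Number of ground instances = 15^2 = 225.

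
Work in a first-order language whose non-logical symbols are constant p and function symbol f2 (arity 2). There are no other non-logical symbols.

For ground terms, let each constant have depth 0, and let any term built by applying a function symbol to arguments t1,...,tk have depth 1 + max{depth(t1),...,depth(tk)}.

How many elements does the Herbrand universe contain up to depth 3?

26

Count level by level. With function symbols f2/2, the terms of depth ≤ k are the 1 constant together with each function applied to depth-≤(k−1) tuples, so N_k = 1 + N_{k-1}^2.
N_0 = 1
N_1 = 1 + 1^2 = 2
N_2 = 1 + 2^2 = 5
N_3 = 1 + 5^2 = 26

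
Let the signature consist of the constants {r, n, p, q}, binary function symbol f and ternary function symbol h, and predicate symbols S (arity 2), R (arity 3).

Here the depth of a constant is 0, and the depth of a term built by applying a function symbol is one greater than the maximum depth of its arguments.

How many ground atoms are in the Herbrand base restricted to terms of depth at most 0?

80

First count ground terms of depth ≤ 0.
Let N_k count ground terms of depth at most k. Each non-constant term of depth ≤ k is some function symbol applied to depth-≤(k−1) arguments, giving N_k = 4 + N_{k-1}^2 + N_{k-1}^3.
N_0 = 4
So |H| = 4.
For each predicate symbol, the number of ground atoms is |H| raised to its arity; summing:
  S: 4^2 = 16;  R: 4^3 = 64
Total ground atoms: 16 + 64 = 80.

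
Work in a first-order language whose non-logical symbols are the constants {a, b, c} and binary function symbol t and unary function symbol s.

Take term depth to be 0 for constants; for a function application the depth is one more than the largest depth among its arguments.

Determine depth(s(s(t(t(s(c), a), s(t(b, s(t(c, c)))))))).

depth(s(c)) = 1 + depth(c) = 1 + 0 = 1
depth(t(s(c), a)) = 1 + max(1, 0) = 2
depth(t(c, c)) = 1 + max(0, 0) = 1
depth(s(t(c, c))) = 1 + depth(t(c, c)) = 1 + 1 = 2
depth(t(b, s(t(c, c)))) = 1 + max(0, 2) = 3
depth(s(t(b, s(t(c, c))))) = 1 + depth(t(b, s(t(c, c)))) = 1 + 3 = 4
depth(t(t(s(c), a), s(t(b, s(t(c, c)))))) = 1 + max(2, 4) = 5
depth(s(t(t(s(c), a), s(t(b, s(t(c, c))))))) = 1 + depth(t(t(s(c), a), s(t(b, s(t(c, c)))))) = 1 + 5 = 6
depth(s(s(t(t(s(c), a), s(t(b, s(t(c, c)))))))) = 1 + depth(s(t(t(s(c), a), s(t(b, s(t(c, c))))))) = 1 + 6 = 7

7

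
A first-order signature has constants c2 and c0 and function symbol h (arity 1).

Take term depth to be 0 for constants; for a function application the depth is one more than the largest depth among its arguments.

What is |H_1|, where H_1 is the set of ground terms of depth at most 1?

Let N_k count ground terms of depth at most k. Each non-constant term of depth ≤ k is some function symbol applied to depth-≤(k−1) arguments, giving N_k = 2 + N_{k-1}.
N_0 = 2
N_1 = 2 + 2 = 4
Explicitly: c2, c0, h(c2), h(c0).

4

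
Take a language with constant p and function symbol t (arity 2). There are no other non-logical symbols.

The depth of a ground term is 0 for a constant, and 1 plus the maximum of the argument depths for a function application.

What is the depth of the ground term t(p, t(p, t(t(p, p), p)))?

depth(t(p, p)) = 1 + max(0, 0) = 1
depth(t(t(p, p), p)) = 1 + max(1, 0) = 2
depth(t(p, t(t(p, p), p))) = 1 + max(0, 2) = 3
depth(t(p, t(p, t(t(p, p), p)))) = 1 + max(0, 3) = 4

4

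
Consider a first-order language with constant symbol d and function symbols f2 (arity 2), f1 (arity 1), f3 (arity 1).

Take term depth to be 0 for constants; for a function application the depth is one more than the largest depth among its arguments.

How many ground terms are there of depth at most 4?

458329

Let N_k = |{terms of depth ≤ k}|. Then N_0 = 1 and N_k = 1 + N_{k-1}^2 + N_{k-1} + N_{k-1} for k ≥ 1 (one summand per function symbol, arity giving the exponent).
N_0 = 1
N_1 = 1 + 1^2 + 1 + 1 = 4
N_2 = 1 + 4^2 + 4 + 4 = 25
N_3 = 1 + 25^2 + 25 + 25 = 676
N_4 = 1 + 676^2 + 676 + 676 = 458329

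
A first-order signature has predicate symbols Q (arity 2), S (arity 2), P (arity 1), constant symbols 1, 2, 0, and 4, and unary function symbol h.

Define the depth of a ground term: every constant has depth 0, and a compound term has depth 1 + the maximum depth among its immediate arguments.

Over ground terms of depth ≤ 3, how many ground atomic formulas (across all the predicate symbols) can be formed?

First count ground terms of depth ≤ 3.
Write N_k for the number of ground terms of depth ≤ k. A term of depth ≤ k is either a constant or a function symbol applied to arguments of depth ≤ k−1, so N_k = 4 + N_{k-1}.
N_0 = 4
N_1 = 4 + 4 = 8
N_2 = 4 + 8 = 12
N_3 = 4 + 12 = 16
So |H| = 16.
For each predicate symbol, the number of ground atoms is |H| raised to its arity; summing:
  Q: 16^2 = 256;  S: 16^2 = 256;  P: 16
Total ground atoms: 256 + 256 + 16 = 528.

528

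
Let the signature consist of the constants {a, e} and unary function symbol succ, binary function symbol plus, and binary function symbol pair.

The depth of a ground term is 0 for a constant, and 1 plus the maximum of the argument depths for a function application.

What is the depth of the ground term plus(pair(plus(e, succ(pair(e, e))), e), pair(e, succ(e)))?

5

depth(pair(e, e)) = 1 + max(0, 0) = 1
depth(succ(pair(e, e))) = 1 + depth(pair(e, e)) = 1 + 1 = 2
depth(plus(e, succ(pair(e, e)))) = 1 + max(0, 2) = 3
depth(pair(plus(e, succ(pair(e, e))), e)) = 1 + max(3, 0) = 4
depth(succ(e)) = 1 + depth(e) = 1 + 0 = 1
depth(pair(e, succ(e))) = 1 + max(0, 1) = 2
depth(plus(pair(plus(e, succ(pair(e, e))), e), pair(e, succ(e)))) = 1 + max(4, 2) = 5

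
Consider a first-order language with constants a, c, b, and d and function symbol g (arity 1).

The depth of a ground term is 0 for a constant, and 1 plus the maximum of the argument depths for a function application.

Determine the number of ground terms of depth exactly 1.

Let N_k = |{terms of depth ≤ k}|. Then N_0 = 4 and N_k = 4 + N_{k-1} for k ≥ 1 (one summand per function symbol, arity giving the exponent).
N_0 = 4
N_1 = 4 + 4 = 8
Terms of depth exactly 1: N_1 − N_0 = 8 − 4 = 4.

4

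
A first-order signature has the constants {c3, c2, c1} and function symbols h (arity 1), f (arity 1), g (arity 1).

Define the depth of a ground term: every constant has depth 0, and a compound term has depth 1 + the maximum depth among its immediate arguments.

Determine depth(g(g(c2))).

depth(g(c2)) = 1 + depth(c2) = 1 + 0 = 1
depth(g(g(c2))) = 1 + depth(g(c2)) = 1 + 1 = 2

2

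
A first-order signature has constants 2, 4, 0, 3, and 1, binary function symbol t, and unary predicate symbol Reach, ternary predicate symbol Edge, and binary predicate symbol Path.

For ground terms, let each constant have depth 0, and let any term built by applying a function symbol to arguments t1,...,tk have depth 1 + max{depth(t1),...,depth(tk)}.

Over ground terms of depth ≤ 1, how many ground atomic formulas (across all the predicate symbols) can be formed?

27930

First count ground terms of depth ≤ 1.
If N_k denotes the number of depth-≤k ground terms, the 5 constants give N_0 = 5, and each function symbol of arity r contributes N_{k-1}^r new terms at level k: N_k = 5 + N_{k-1}^2.
N_0 = 5
N_1 = 5 + 5^2 = 30
So |H| = 30.
A ground atom is a predicate applied to a tuple of terms from H, so the count is the sum over predicates of |H|^arity:
  Reach: 30;  Edge: 30^3 = 27000;  Path: 30^2 = 900
Total ground atoms: 30 + 27000 + 900 = 27930.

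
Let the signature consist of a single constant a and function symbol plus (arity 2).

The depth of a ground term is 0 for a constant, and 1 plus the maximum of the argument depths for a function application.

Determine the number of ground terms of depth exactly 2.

3

Count level by level. With function symbols plus/2, the terms of depth ≤ k are the 1 constant together with each function applied to depth-≤(k−1) tuples, so N_k = 1 + N_{k-1}^2.
N_0 = 1
N_1 = 1 + 1^2 = 2
N_2 = 1 + 2^2 = 5
Terms of depth exactly 2: N_2 − N_1 = 5 − 2 = 3.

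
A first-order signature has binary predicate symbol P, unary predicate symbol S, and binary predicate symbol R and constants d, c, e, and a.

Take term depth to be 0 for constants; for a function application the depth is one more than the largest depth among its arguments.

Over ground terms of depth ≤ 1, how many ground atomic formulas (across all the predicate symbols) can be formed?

36

First count ground terms of depth ≤ 1.
With no function symbols every ground term is a constant, so there are exactly 4 ground terms at every depth bound.
N_0 = 4
N_1 = 4
Explicitly: d, c, e, a.
So |H| = 4.
For each predicate symbol, the number of ground atoms is |H| raised to its arity; summing:
  P: 4^2 = 16;  S: 4;  R: 4^2 = 16
Total ground atoms: 16 + 4 + 16 = 36.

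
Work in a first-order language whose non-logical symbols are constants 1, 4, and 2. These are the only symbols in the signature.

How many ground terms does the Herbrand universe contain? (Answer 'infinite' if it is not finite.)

There are no function symbols, so every ground term is one of the 3 constants.
The Herbrand universe is {1, 4, 2}, which is finite with 3 elements.

3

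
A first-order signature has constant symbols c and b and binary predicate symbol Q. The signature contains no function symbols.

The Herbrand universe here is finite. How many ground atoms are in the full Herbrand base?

4

With no function symbols, the Herbrand universe is just the 2 constants.
Ground atoms per predicate: Q: 2^2 = 4.
Herbrand base size = 4 = 4.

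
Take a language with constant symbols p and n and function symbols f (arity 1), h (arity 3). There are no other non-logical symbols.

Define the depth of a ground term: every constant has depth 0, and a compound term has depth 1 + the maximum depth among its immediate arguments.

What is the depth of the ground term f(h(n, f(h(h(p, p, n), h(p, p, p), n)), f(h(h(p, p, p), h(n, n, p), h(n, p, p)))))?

5

depth(h(p, p, n)) = 1 + max(0, 0, 0) = 1
depth(h(p, p, p)) = 1 + max(0, 0, 0) = 1
depth(h(h(p, p, n), h(p, p, p), n)) = 1 + max(1, 1, 0) = 2
depth(f(h(h(p, p, n), h(p, p, p), n))) = 1 + depth(h(h(p, p, n), h(p, p, p), n)) = 1 + 2 = 3
depth(h(n, n, p)) = 1 + max(0, 0, 0) = 1
depth(h(n, p, p)) = 1 + max(0, 0, 0) = 1
depth(h(h(p, p, p), h(n, n, p), h(n, p, p))) = 1 + max(1, 1, 1) = 2
depth(f(h(h(p, p, p), h(n, n, p), h(n, p, p)))) = 1 + depth(h(h(p, p, p), h(n, n, p), h(n, p, p))) = 1 + 2 = 3
depth(h(n, f(h(h(p, p, n), h(p, p, p), n)), f(h(h(p, p, p), h(n, n, p), h(n, p, p))))) = 1 + max(0, 3, 3) = 4
depth(f(h(n, f(h(h(p, p, n), h(p, p, p), n)), f(h(h(p, p, p), h(n, n, p), h(n, p, p)))))) = 1 + depth(h(n, f(h(h(p, p, n), h(p, p, p), n)), f(h(h(p, p, p), h(n, n, p), h(n, p, p))))) = 1 + 4 = 5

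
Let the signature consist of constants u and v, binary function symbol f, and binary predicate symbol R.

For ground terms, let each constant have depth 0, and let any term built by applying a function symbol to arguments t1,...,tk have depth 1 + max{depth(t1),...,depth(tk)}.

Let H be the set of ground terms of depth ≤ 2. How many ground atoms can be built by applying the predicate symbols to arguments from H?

First count ground terms of depth ≤ 2.
Count level by level. With function symbols f/2, the terms of depth ≤ k are the 2 constants together with each function applied to depth-≤(k−1) tuples, so N_k = 2 + N_{k-1}^2.
N_0 = 2
N_1 = 2 + 2^2 = 6
N_2 = 2 + 6^2 = 38
So |H| = 38.
For each predicate symbol, the number of ground atoms is |H| raised to its arity; summing:
  R: 38^2 = 1444
Total ground atoms: 1444.

1444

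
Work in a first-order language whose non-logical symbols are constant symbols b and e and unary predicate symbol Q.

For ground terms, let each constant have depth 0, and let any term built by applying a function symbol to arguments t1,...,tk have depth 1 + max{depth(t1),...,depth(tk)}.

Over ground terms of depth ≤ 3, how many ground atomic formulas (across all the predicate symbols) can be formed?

First count ground terms of depth ≤ 3.
With no function symbols every ground term is a constant, so there are exactly 2 ground terms at every depth bound.
N_0 = 2
N_1 = 2
N_2 = 2
N_3 = 2
Explicitly: b, e.
So |H| = 2.
A ground atom is a predicate applied to a tuple of terms from H, so the count is the sum over predicates of |H|^arity:
  Q: 2
Total ground atoms: 2.

2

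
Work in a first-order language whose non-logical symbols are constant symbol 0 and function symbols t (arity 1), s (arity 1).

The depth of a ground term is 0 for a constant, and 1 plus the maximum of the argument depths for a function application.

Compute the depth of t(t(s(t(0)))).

depth(t(0)) = 1 + depth(0) = 1 + 0 = 1
depth(s(t(0))) = 1 + depth(t(0)) = 1 + 1 = 2
depth(t(s(t(0)))) = 1 + depth(s(t(0))) = 1 + 2 = 3
depth(t(t(s(t(0))))) = 1 + depth(t(s(t(0)))) = 1 + 3 = 4

4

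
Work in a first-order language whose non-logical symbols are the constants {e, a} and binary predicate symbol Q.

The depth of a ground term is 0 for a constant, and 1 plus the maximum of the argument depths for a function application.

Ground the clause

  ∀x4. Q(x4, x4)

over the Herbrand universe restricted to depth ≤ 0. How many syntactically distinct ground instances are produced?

Ground terms of depth ≤ 0:
  With no function symbols every ground term is a constant, so there are exactly 2 ground terms at every depth bound.
  N_0 = 2
  Explicitly: e, a.
So there are 2 ground terms available for substitution.
There is 1 variable to instantiate (x4),  occurring in at least one literal, so different choices give different ground instances.
Number of ground instances = 2.

2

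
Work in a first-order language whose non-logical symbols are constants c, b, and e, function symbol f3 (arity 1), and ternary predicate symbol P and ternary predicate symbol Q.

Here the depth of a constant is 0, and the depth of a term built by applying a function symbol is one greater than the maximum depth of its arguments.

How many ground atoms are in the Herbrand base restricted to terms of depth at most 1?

432

First count ground terms of depth ≤ 1.
Let N_k count ground terms of depth at most k. Each non-constant term of depth ≤ k is some function symbol applied to depth-≤(k−1) arguments, giving N_k = 3 + N_{k-1}.
N_0 = 3
N_1 = 3 + 3 = 6
Explicitly: c, b, e, f3(c), f3(b), f3(e).
So |H| = 6.
Ground atoms are formed by filling each argument slot of a predicate with a term from H, so an r-ary predicate gives |H|^r atoms:
  P: 6^3 = 216;  Q: 6^3 = 216
Total ground atoms: 216 + 216 = 432.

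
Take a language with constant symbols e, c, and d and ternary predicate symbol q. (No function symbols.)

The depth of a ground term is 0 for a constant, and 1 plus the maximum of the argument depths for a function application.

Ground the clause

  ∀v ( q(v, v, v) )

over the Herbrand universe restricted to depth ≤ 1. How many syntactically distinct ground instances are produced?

Ground terms of depth ≤ 1:
  With no function symbols every ground term is a constant, so there are exactly 3 ground terms at every depth bound.
  N_0 = 3
  N_1 = 3
So there are 3 ground terms available for substitution.
The variable v ranges independently over the available ground terms, and distinct assignments produce distinct instances.
Number of ground instances = 3.

3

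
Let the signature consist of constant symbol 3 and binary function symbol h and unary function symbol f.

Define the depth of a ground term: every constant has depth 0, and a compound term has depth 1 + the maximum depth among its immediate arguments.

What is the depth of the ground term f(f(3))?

depth(f(3)) = 1 + depth(3) = 1 + 0 = 1
depth(f(f(3))) = 1 + depth(f(3)) = 1 + 1 = 2

2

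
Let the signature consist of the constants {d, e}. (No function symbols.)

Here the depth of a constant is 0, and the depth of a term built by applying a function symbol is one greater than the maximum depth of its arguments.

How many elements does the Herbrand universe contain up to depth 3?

With no function symbols every ground term is a constant, so there are exactly 2 ground terms at every depth bound.
N_0 = 2
N_1 = 2
N_2 = 2
N_3 = 2
Explicitly: d, e.

2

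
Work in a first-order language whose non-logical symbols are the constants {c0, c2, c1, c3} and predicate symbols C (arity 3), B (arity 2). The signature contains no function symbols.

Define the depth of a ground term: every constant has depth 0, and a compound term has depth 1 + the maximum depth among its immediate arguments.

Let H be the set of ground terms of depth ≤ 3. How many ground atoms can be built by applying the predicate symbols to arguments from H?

80

First count ground terms of depth ≤ 3.
With no function symbols every ground term is a constant, so there are exactly 4 ground terms at every depth bound.
N_0 = 4
N_1 = 4
N_2 = 4
N_3 = 4
Explicitly: c0, c2, c1, c3.
So |H| = 4.
For each predicate symbol, the number of ground atoms is |H| raised to its arity; summing:
  C: 4^3 = 64;  B: 4^2 = 16
Total ground atoms: 64 + 16 = 80.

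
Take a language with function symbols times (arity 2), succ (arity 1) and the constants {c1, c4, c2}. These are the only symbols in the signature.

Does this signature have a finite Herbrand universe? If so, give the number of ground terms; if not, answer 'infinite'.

The signature has at least one function symbol (times, arity 2) and at least one constant (c1).
Iterating times gives infinitely many distinct ground terms: c1, times(c1, c1), times(times(c1, c1), times(c1, c1)), ...
So the Herbrand universe is infinite.

infinite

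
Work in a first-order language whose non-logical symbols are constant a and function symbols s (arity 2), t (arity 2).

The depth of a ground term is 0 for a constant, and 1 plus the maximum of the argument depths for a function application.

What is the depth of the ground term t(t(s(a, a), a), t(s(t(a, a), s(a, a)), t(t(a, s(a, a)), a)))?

depth(s(a, a)) = 1 + max(0, 0) = 1
depth(t(s(a, a), a)) = 1 + max(1, 0) = 2
depth(t(a, a)) = 1 + max(0, 0) = 1
depth(s(t(a, a), s(a, a))) = 1 + max(1, 1) = 2
depth(t(a, s(a, a))) = 1 + max(0, 1) = 2
depth(t(t(a, s(a, a)), a)) = 1 + max(2, 0) = 3
depth(t(s(t(a, a), s(a, a)), t(t(a, s(a, a)), a))) = 1 + max(2, 3) = 4
depth(t(t(s(a, a), a), t(s(t(a, a), s(a, a)), t(t(a, s(a, a)), a)))) = 1 + max(2, 4) = 5

5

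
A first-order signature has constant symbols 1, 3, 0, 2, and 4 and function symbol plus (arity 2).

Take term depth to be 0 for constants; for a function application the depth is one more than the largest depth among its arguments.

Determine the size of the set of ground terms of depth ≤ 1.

30

If N_k denotes the number of depth-≤k ground terms, the 5 constants give N_0 = 5, and each function symbol of arity r contributes N_{k-1}^r new terms at level k: N_k = 5 + N_{k-1}^2.
N_0 = 5
N_1 = 5 + 5^2 = 30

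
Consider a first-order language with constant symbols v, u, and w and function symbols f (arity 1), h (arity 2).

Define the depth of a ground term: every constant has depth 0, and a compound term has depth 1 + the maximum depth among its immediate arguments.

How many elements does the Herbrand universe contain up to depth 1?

Let N_k = |{terms of depth ≤ k}|. Then N_0 = 3 and N_k = 3 + N_{k-1} + N_{k-1}^2 for k ≥ 1 (one summand per function symbol, arity giving the exponent).
N_0 = 3
N_1 = 3 + 3 + 3^2 = 15

15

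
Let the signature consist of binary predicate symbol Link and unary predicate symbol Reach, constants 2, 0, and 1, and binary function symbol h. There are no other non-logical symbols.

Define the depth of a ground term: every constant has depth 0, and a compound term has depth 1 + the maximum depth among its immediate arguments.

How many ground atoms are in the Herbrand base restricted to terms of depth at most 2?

21756

First count ground terms of depth ≤ 2.
Let N_k = |{terms of depth ≤ k}|. Then N_0 = 3 and N_k = 3 + N_{k-1}^2 for k ≥ 1 (one summand per function symbol, arity giving the exponent).
N_0 = 3
N_1 = 3 + 3^2 = 12
N_2 = 3 + 12^2 = 147
So |H| = 147.
For each predicate symbol, the number of ground atoms is |H| raised to its arity; summing:
  Link: 147^2 = 21609;  Reach: 147
Total ground atoms: 21609 + 147 = 21756.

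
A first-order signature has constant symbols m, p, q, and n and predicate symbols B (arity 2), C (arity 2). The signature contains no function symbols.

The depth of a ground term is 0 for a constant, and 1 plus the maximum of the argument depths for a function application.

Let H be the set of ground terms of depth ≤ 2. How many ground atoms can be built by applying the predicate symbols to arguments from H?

First count ground terms of depth ≤ 2.
With no function symbols every ground term is a constant, so there are exactly 4 ground terms at every depth bound.
N_0 = 4
N_1 = 4
N_2 = 4
Explicitly: m, p, q, n.
So |H| = 4.
A ground atom is a predicate applied to a tuple of terms from H, so the count is the sum over predicates of |H|^arity:
  B: 4^2 = 16;  C: 4^2 = 16
Total ground atoms: 16 + 16 = 32.

32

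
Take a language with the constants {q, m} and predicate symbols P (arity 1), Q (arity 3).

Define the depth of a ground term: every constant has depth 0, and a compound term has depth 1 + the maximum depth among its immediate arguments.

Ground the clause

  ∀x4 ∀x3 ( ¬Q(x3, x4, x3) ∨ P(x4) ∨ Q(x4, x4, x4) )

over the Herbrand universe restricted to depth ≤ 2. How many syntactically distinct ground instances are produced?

4

Ground terms of depth ≤ 2:
  With no function symbols every ground term is a constant, so there are exactly 2 ground terms at every depth bound.
  N_0 = 2
  N_1 = 2
  N_2 = 2
  Explicitly: q, m.
So there are 2 ground terms available for substitution.
There are 2 variables to instantiate (x4, x3), each occurring in at least one literal, so different choices give different ground instances.
Number of ground instances = 2^2 = 4.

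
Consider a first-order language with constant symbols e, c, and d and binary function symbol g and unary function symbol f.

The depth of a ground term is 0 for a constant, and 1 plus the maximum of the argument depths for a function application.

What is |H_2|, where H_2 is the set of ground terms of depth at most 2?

Count level by level. With function symbols g/2, f/1, the terms of depth ≤ k are the 3 constants together with each function applied to depth-≤(k−1) tuples, so N_k = 3 + N_{k-1}^2 + N_{k-1}.
N_0 = 3
N_1 = 3 + 3^2 + 3 = 15
N_2 = 3 + 15^2 + 15 = 243

243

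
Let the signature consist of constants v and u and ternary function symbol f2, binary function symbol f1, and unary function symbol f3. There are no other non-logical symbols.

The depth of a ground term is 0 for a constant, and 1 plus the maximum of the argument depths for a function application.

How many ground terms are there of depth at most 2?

Count level by level. With function symbols f2/3, f1/2, f3/1, the terms of depth ≤ k are the 2 constants together with each function applied to depth-≤(k−1) tuples, so N_k = 2 + N_{k-1}^3 + N_{k-1}^2 + N_{k-1}.
N_0 = 2
N_1 = 2 + 2^3 + 2^2 + 2 = 16
N_2 = 2 + 16^3 + 16^2 + 16 = 4370

4370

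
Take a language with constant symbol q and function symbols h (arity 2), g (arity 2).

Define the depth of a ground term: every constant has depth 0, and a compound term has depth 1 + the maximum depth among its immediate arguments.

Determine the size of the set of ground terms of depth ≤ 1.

3

Let N_k count ground terms of depth at most k. Each non-constant term of depth ≤ k is some function symbol applied to depth-≤(k−1) arguments, giving N_k = 1 + N_{k-1}^2 + N_{k-1}^2.
N_0 = 1
N_1 = 1 + 1^2 + 1^2 = 3
Explicitly: q, h(q, q), g(q, q).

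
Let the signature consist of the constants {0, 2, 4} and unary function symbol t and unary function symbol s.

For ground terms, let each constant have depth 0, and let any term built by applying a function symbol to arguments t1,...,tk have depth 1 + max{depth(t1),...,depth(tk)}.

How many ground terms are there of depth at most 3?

Count level by level. With function symbols t/1, s/1, the terms of depth ≤ k are the 3 constants together with each function applied to depth-≤(k−1) tuples, so N_k = 3 + N_{k-1} + N_{k-1}.
N_0 = 3
N_1 = 3 + 3 + 3 = 9
N_2 = 3 + 9 + 9 = 21
N_3 = 3 + 21 + 21 = 45

45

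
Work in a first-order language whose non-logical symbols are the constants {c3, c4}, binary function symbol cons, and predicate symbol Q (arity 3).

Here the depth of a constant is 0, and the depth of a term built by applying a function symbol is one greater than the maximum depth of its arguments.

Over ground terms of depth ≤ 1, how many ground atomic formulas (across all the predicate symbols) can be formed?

First count ground terms of depth ≤ 1.
Write N_k for the number of ground terms of depth ≤ k. A term of depth ≤ k is either a constant or a function symbol applied to arguments of depth ≤ k−1, so N_k = 2 + N_{k-1}^2.
N_0 = 2
N_1 = 2 + 2^2 = 6
Explicitly: c3, c4, cons(c3, c3), cons(c3, c4), cons(c4, c3), cons(c4, c4).
So |H| = 6.
A ground atom is a predicate applied to a tuple of terms from H, so the count is the sum over predicates of |H|^arity:
  Q: 6^3 = 216
Total ground atoms: 216.

216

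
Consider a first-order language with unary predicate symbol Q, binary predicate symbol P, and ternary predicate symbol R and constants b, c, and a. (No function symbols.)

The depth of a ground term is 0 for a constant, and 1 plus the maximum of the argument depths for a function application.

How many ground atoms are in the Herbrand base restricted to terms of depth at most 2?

39

First count ground terms of depth ≤ 2.
With no function symbols every ground term is a constant, so there are exactly 3 ground terms at every depth bound.
N_0 = 3
N_1 = 3
N_2 = 3
Explicitly: b, c, a.
So |H| = 3.
For each predicate symbol, the number of ground atoms is |H| raised to its arity; summing:
  Q: 3;  P: 3^2 = 9;  R: 3^3 = 27
Total ground atoms: 3 + 9 + 27 = 39.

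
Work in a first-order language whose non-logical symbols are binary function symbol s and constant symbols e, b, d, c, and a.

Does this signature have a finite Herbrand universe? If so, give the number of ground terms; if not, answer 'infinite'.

The signature has at least one function symbol (s, arity 2) and at least one constant (e).
Iterating s gives infinitely many distinct ground terms: e, s(e, e), s(s(e, e), s(e, e)), ...
So the Herbrand universe is infinite.

infinite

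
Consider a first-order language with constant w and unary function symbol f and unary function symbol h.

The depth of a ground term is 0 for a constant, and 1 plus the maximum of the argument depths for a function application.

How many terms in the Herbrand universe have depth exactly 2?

4

Write N_k for the number of ground terms of depth ≤ k. A term of depth ≤ k is either a constant or a function symbol applied to arguments of depth ≤ k−1, so N_k = 1 + N_{k-1} + N_{k-1}.
N_0 = 1
N_1 = 1 + 1 + 1 = 3
N_2 = 1 + 3 + 3 = 7
Terms of depth exactly 2: N_2 − N_1 = 7 − 3 = 4.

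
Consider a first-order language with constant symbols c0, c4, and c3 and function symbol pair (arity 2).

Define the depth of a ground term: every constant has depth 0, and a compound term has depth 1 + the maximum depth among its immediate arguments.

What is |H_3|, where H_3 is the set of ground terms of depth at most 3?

Let N_k = |{terms of depth ≤ k}|. Then N_0 = 3 and N_k = 3 + N_{k-1}^2 for k ≥ 1 (one summand per function symbol, arity giving the exponent).
N_0 = 3
N_1 = 3 + 3^2 = 12
N_2 = 3 + 12^2 = 147
N_3 = 3 + 147^2 = 21612

21612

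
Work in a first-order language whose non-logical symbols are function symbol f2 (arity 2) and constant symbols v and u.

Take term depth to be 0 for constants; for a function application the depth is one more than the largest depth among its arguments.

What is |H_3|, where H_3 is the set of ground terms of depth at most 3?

Let N_k count ground terms of depth at most k. Each non-constant term of depth ≤ k is some function symbol applied to depth-≤(k−1) arguments, giving N_k = 2 + N_{k-1}^2.
N_0 = 2
N_1 = 2 + 2^2 = 6
N_2 = 2 + 6^2 = 38
N_3 = 2 + 38^2 = 1446

1446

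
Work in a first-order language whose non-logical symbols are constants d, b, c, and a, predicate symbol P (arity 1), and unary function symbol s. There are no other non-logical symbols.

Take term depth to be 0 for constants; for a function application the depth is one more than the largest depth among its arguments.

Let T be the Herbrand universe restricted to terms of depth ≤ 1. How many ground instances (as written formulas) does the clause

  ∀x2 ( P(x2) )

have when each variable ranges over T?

Ground terms of depth ≤ 1:
  Let N_k count ground terms of depth at most k. Each non-constant term of depth ≤ k is some function symbol applied to depth-≤(k−1) arguments, giving N_k = 4 + N_{k-1}.
  N_0 = 4
  N_1 = 4 + 4 = 8
So there are 8 ground terms available for substitution.
The clause has 1 distinct variable (x2), which appears in the body. In the free term algebra distinct substitutions yield syntactically distinct ground instances.
Number of ground instances = 8.

8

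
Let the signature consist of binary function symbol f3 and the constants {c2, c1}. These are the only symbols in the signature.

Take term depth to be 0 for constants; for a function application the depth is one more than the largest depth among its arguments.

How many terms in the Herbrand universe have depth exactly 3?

1408

Let N_k = |{terms of depth ≤ k}|. Then N_0 = 2 and N_k = 2 + N_{k-1}^2 for k ≥ 1 (one summand per function symbol, arity giving the exponent).
N_0 = 2
N_1 = 2 + 2^2 = 6
N_2 = 2 + 6^2 = 38
N_3 = 2 + 38^2 = 1446
Terms of depth exactly 3: N_3 − N_2 = 1446 − 38 = 1408.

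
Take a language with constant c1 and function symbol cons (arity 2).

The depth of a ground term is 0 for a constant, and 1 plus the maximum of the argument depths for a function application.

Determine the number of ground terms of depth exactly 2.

3

If N_k denotes the number of depth-≤k ground terms, the 1 constant gives N_0 = 1, and each function symbol of arity r contributes N_{k-1}^r new terms at level k: N_k = 1 + N_{k-1}^2.
N_0 = 1
N_1 = 1 + 1^2 = 2
N_2 = 1 + 2^2 = 5
Terms of depth exactly 2: N_2 − N_1 = 5 − 2 = 3.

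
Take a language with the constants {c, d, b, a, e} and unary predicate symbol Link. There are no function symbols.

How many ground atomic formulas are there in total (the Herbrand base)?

With no function symbols, the Herbrand universe is just the 5 constants.
Ground atoms per predicate: Link: 5.
Herbrand base size = 5 = 5.

5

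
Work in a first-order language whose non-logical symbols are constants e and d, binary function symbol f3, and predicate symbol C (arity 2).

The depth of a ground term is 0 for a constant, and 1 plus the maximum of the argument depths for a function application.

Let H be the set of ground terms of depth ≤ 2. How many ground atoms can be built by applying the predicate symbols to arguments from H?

First count ground terms of depth ≤ 2.
Write N_k for the number of ground terms of depth ≤ k. A term of depth ≤ k is either a constant or a function symbol applied to arguments of depth ≤ k−1, so N_k = 2 + N_{k-1}^2.
N_0 = 2
N_1 = 2 + 2^2 = 6
N_2 = 2 + 6^2 = 38
So |H| = 38.
For each predicate symbol, the number of ground atoms is |H| raised to its arity; summing:
  C: 38^2 = 1444
Total ground atoms: 1444.

1444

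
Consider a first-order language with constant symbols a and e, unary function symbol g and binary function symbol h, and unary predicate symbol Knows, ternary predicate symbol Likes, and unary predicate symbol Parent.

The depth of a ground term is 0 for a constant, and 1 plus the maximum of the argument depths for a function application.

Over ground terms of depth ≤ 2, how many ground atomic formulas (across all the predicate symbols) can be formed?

First count ground terms of depth ≤ 2.
Count level by level. With function symbols g/1, h/2, the terms of depth ≤ k are the 2 constants together with each function applied to depth-≤(k−1) tuples, so N_k = 2 + N_{k-1} + N_{k-1}^2.
N_0 = 2
N_1 = 2 + 2 + 2^2 = 8
N_2 = 2 + 8 + 8^2 = 74
So |H| = 74.
Ground atoms are formed by filling each argument slot of a predicate with a term from H, so an r-ary predicate gives |H|^r atoms:
  Knows: 74;  Likes: 74^3 = 405224;  Parent: 74
Total ground atoms: 74 + 405224 + 74 = 405372.

405372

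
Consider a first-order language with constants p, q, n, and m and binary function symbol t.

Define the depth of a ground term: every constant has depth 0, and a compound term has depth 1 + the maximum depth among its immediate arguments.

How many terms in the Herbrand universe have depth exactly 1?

Write N_k for the number of ground terms of depth ≤ k. A term of depth ≤ k is either a constant or a function symbol applied to arguments of depth ≤ k−1, so N_k = 4 + N_{k-1}^2.
N_0 = 4
N_1 = 4 + 4^2 = 20
Terms of depth exactly 1: N_1 − N_0 = 20 − 4 = 16.

16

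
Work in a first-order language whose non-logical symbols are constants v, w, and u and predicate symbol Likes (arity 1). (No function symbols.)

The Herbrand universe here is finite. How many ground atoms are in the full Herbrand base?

3

With no function symbols, the Herbrand universe is just the 3 constants.
Ground atoms per predicate: Likes: 3.
Herbrand base size = 3 = 3.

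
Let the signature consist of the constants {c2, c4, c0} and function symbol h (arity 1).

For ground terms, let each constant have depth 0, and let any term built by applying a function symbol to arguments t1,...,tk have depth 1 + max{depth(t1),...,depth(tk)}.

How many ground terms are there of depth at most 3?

12

Let N_k = |{terms of depth ≤ k}|. Then N_0 = 3 and N_k = 3 + N_{k-1} for k ≥ 1 (one summand per function symbol, arity giving the exponent).
N_0 = 3
N_1 = 3 + 3 = 6
N_2 = 3 + 6 = 9
N_3 = 3 + 9 = 12
Explicitly: c2, c4, c0, h(c2), h(c4), h(c0), h(h(c2)), h(h(c4)), h(h(c0)), h(h(h(c2))), h(h(h(c4))), h(h(h(c0))).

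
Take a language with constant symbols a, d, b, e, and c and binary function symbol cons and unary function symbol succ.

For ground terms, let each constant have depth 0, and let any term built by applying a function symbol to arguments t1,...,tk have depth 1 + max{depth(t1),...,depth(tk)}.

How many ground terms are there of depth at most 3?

Write N_k for the number of ground terms of depth ≤ k. A term of depth ≤ k is either a constant or a function symbol applied to arguments of depth ≤ k−1, so N_k = 5 + N_{k-1}^2 + N_{k-1}.
N_0 = 5
N_1 = 5 + 5^2 + 5 = 35
N_2 = 5 + 35^2 + 35 = 1265
N_3 = 5 + 1265^2 + 1265 = 1601495

1601495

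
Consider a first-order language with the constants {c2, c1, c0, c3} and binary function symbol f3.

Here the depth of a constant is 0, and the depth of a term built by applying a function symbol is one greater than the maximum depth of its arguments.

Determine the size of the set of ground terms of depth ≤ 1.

20

Let N_k count ground terms of depth at most k. Each non-constant term of depth ≤ k is some function symbol applied to depth-≤(k−1) arguments, giving N_k = 4 + N_{k-1}^2.
N_0 = 4
N_1 = 4 + 4^2 = 20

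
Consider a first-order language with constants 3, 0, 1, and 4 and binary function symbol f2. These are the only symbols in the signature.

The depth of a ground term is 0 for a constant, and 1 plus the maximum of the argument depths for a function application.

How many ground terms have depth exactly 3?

Write N_k for the number of ground terms of depth ≤ k. A term of depth ≤ k is either a constant or a function symbol applied to arguments of depth ≤ k−1, so N_k = 4 + N_{k-1}^2.
N_0 = 4
N_1 = 4 + 4^2 = 20
N_2 = 4 + 20^2 = 404
N_3 = 4 + 404^2 = 163220
Terms of depth exactly 3: N_3 − N_2 = 163220 − 404 = 162816.

162816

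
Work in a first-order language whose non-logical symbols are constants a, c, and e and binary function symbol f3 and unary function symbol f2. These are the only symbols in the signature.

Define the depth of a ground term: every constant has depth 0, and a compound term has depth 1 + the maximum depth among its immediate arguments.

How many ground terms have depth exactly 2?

228

If N_k denotes the number of depth-≤k ground terms, the 3 constants give N_0 = 3, and each function symbol of arity r contributes N_{k-1}^r new terms at level k: N_k = 3 + N_{k-1}^2 + N_{k-1}.
N_0 = 3
N_1 = 3 + 3^2 + 3 = 15
N_2 = 3 + 15^2 + 15 = 243
Terms of depth exactly 2: N_2 − N_1 = 243 − 15 = 228.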